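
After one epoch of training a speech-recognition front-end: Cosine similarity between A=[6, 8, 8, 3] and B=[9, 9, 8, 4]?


A·B = 6·9 + 8·9 + 8·8 + 3·4 = 202
‖A‖ = √173 = 13.1529, ‖B‖ = √242 = 15.5563
cos = 202/(√173·√242) = 202/√41866 = 0.9872

0.9872


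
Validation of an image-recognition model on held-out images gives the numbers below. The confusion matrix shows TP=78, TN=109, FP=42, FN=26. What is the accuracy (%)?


Accuracy = (TP+TN)/(TP+TN+FP+FN)
= (78+109)/(255)
= 187/255 = 73.33%

73.33%


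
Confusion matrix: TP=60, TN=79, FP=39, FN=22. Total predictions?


Total = TP + TN + FP + FN
= 60 + 79 + 39 + 22
= 200
(Predicted positive: 99, predicted negative: 101)

200


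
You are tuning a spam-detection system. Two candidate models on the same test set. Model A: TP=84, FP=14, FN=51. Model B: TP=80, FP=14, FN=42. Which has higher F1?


Model A: P=84/98=0.8571, R=84/135=0.6222, F1=2PR/(P+R)=2TP/(2TP+FP+FN)=168/233=0.721
Model B: P=80/94=0.8511, R=80/122=0.6557, F1=2PR/(P+R)=2TP/(2TP+FP+FN)=160/216=0.7407
0.721 < 0.7407 → Model B

Model B


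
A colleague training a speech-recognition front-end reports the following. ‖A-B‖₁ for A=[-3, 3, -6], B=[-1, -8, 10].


d = |-3+ 1| + |3+ 8| + |-6-10|
  = 2 + 11 + 16
  = 29

29


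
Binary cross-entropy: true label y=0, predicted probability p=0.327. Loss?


BCE = -[y·ln(p) + (1-y)·ln(1-p)]
= -0 - 1·ln(1-0.327)
= -ln(0.673) = 0.396

0.396


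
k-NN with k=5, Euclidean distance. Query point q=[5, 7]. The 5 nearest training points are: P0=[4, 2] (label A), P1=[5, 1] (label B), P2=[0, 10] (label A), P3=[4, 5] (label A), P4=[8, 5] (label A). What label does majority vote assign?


d(q,P0) = 5.099  (label A)
d(q,P1) = 6.0  (label B)
d(q,P2) = 5.831  (label A)
d(q,P3) = 2.2361  (label A)
d(q,P4) = 3.6056  (label A)
Votes: A=4, B=1
Majority → A

A


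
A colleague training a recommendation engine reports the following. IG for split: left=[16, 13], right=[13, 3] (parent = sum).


Parent = [29, 16], H_parent = 0.9389
H_left = 0.9923 (n=29), H_right = 0.6962 (n=16)
H_children = (29/45)·0.9923 + (16/45)·0.6962 = 0.887
IG = 0.9389 - 0.887 = 0.0519

0.0519


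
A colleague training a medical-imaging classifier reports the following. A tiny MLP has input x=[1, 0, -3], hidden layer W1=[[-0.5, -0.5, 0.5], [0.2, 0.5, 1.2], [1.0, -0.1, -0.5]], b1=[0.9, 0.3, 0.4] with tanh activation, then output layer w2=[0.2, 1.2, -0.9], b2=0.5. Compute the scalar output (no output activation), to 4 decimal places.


z1[0] = (-0.5)·(1) + (-0.5)·(0) + (0.5)·(-3) + 0.9 = -1.1
z1[1] = (0.2)·(1) + (0.5)·(0) + (1.2)·(-3) + 0.3 = -3.1
z1[2] = (1.0)·(1) + (-0.1)·(0) + (-0.5)·(-3) + 0.4 = 2.9
h = tanh(z1) = [-0.8005, -0.9959, 0.994]
output = (0.2)·(-0.8005) + (1.2)·(-0.9959) + (-0.9)·(0.994) + 0.5 = -1.7498

-1.7498


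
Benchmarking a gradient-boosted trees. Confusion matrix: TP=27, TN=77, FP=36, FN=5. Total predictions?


Total = TP + TN + FP + FN
= 27 + 77 + 36 + 5
= 145
(Predicted positive: 63, predicted negative: 82)

145


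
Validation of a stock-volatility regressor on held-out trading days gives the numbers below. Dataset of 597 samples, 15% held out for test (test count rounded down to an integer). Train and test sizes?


Test = ⌊597·15/100⌋ = 89
Train = 597 - 89 = 508

Train: 508, Test: 89


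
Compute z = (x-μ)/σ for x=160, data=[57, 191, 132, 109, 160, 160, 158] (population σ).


μ = 138.1429, σ = 40.7341
z = (160 - 138.1429)/40.7341 = 0.5366

0.5366


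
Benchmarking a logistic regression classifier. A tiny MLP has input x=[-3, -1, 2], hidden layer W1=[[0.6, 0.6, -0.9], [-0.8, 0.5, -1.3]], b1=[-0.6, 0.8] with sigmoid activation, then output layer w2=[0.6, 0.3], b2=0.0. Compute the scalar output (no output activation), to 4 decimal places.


z1[0] = (0.6)·(-3) + (0.6)·(-1) + (-0.9)·(2) - 0.6 = -4.8
z1[1] = (-0.8)·(-3) + (0.5)·(-1) + (-1.3)·(2) + 0.8 = 0.1
h = sigmoid(z1) = [0.0082, 0.525]
output = (0.6)·(0.0082) + (0.3)·(0.525) + 0.0 = 0.1624

0.1624


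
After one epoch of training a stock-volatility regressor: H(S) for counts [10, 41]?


Probabilities: [10/51, 41/51] ≈ [0.1961, 0.8039]
H = -((10/51)·log₂(10/51) + (41/51)·log₂(41/51))
  = 0.714 bits

0.714 bits


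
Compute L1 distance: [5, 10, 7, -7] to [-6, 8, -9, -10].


d = |5+ 6| + |10-8| + |7+ 9| + |-7+ 10|
  = 11 + 2 + 16 + 3
  = 32

32


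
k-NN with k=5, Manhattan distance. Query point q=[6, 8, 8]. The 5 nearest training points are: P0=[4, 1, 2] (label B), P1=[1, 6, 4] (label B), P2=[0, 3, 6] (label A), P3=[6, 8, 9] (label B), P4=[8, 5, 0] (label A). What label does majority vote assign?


d(q,P0) = 15  (label B)
d(q,P1) = 11  (label B)
d(q,P2) = 13  (label A)
d(q,P3) = 1  (label B)
d(q,P4) = 13  (label A)
Votes: A=2, B=3
Majority → B

B


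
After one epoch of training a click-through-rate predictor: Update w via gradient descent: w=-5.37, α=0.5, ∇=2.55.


w_new = w - α·∇
= -5.37 - 0.5·2.55
= -5.37 - 1.275
= -6.645

-6.645


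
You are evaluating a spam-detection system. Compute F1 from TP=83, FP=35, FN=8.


Precision = 83/118 = 0.7034
Recall = 83/91 = 0.9121
F1 = 2·P·R/(P+R) = 2·TP/(2·TP+FP+FN) = 166/(166+35+8) = 166/209 = 0.7943

0.7943


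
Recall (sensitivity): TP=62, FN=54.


Recall = TP/(TP+FN)
= 62/(62+54)
= 62/116 = 53.45%

53.45%


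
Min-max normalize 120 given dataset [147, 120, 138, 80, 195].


min=80, max=195
(120-80)/(195-80) = 40/115 = 0.3478

0.3478


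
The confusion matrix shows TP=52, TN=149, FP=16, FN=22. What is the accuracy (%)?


Accuracy = (TP+TN)/(TP+TN+FP+FN)
= (52+149)/(239)
= 201/239 = 84.1%

84.1%


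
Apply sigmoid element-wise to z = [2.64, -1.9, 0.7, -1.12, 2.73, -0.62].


σ(2.64) = 1/(1+e^-2.64) = 0.9334
σ(-1.9) = 1/(1+e^1.9) = 0.1301
σ(0.7) = 1/(1+e^-0.7) = 0.6682
σ(-1.12) = 1/(1+e^1.12) = 0.246
σ(2.73) = 1/(1+e^-2.73) = 0.9388
σ(-0.62) = 1/(1+e^0.62) = 0.3498
result = [0.9334, 0.1301, 0.6682, 0.246, 0.9388, 0.3498]

[0.9334, 0.1301, 0.6682, 0.246, 0.9388, 0.3498]


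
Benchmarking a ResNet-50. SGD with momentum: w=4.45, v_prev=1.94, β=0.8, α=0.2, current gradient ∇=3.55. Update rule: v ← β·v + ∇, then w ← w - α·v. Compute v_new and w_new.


v_new = 0.8·1.94 + 3.55 = 1.552 + 3.55 = 5.102
w_new = 4.45 - 0.2·5.102 = 4.45 - 1.0204 = 3.4296

v_new=5.102, w_new=3.4296


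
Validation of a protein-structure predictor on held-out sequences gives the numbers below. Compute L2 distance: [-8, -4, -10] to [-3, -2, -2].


d = √((-8+ 3)² + (-4+ 2)² + (-10+ 2)²)
  = √(25 + 4 + 64)
  = √93 = 9.6437

9.6437


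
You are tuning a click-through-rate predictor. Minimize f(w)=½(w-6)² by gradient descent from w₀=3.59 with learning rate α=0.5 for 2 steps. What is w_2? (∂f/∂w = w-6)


step 1: grad = 3.59-6 = -2.41; w = 3.59 - 0.5·(-2.41) = 4.795
step 2: grad = 4.795-6 = -1.205; w = 4.795 - 0.5·(-1.205) = 5.3975

5.3975


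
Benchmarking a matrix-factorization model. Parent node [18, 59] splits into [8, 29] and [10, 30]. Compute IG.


Parent = [18, 59], H_parent = 0.7845
H_left = 0.7532 (n=37), H_right = 0.8113 (n=40)
H_children = (37/77)·0.7532 + (40/77)·0.8113 = 0.7834
IG = 0.7845 - 0.7834 = 0.0011

0.0011


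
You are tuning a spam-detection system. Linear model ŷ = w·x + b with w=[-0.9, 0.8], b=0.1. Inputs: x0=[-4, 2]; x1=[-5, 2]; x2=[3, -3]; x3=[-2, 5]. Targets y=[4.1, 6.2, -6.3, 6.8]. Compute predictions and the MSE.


ŷ0 = (-0.9)·(-4) + (0.8)·(2) + 0.1 = 5.3
ŷ1 = (-0.9)·(-5) + (0.8)·(2) + 0.1 = 6.2
ŷ2 = (-0.9)·(3) + (0.8)·(-3) + 0.1 = -5.0
ŷ3 = (-0.9)·(-2) + (0.8)·(5) + 0.1 = 5.9
errors² = [1.44, 0.0, 1.69, 0.81]
MSE = 3.9400/4 = 0.985

0.985


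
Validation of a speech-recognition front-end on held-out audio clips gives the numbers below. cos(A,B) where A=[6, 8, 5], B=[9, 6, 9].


A·B = 6·9 + 8·6 + 5·9 = 147
‖A‖ = √125 = 11.1803, ‖B‖ = √198 = 14.0712
cos = 147/(√125·√198) = 147/√24750 = 0.9344

0.9344


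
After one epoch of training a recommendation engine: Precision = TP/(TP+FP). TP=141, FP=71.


Precision = TP/(TP+FP)
= 141/(141+71)
= 141/212 = 66.51%

66.51%


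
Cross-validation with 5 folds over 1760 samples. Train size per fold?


Fold size = 1760/5 = 352
Training per fold = 1760 - 352 = 1408

1408


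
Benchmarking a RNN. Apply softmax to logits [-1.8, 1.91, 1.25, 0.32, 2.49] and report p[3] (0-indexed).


Exponentials: e^-1.8=0.1653, e^1.91=6.7531, e^1.25=3.4903, e^0.32=1.3771, e^2.49=12.0613
Sum = 23.8471
Softmax = [0.0069, 0.2832, 0.1464, 0.0577, 0.5058]
p[3] = 1.3771/23.8471 = 0.0577

0.0577


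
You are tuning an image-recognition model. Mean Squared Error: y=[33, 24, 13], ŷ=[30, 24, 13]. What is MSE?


Squared errors: (33-30)²=9, (24-24)²=0, (13-13)²=0
Sum = 9
MSE = 9/3 = 3

3


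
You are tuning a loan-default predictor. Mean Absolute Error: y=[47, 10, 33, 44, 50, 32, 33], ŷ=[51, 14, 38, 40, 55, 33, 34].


Absolute errors: |47-51|=4, |10-14|=4, |33-38|=5, |44-40|=4, |50-55|=5, |32-33|=1, |33-34|=1
Sum = 24
MAE = 24/7 = 24/7

24/7


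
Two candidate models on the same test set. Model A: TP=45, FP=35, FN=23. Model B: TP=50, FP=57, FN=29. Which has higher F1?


Model A: P=45/80=0.5625, R=45/68=0.6618, F1=2PR/(P+R)=2TP/(2TP+FP+FN)=90/148=0.6081
Model B: P=50/107=0.4673, R=50/79=0.6329, F1=2PR/(P+R)=2TP/(2TP+FP+FN)=100/186=0.5376
0.6081 > 0.5376 → Model A

Model A


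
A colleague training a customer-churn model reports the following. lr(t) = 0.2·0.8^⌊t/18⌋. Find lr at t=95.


n_drops = ⌊95/18⌋ = 5
lr = 0.2·0.8^5 = 0.2·0.32768 = 0.065536

0.065536


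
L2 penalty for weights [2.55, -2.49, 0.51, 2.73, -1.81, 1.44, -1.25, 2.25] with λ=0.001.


‖w‖₂² = (2.55)² + (-2.49)² + (0.51)² + (2.73)² + (-1.81)² + (1.44)² + (-1.25)² + (2.25)²
     = 6.5025 + 6.2001 + 0.2601 + 7.4529 + 3.2761 + 2.0736 + 1.5625 + 5.0625
     = 32.3903
λ·‖w‖₂² = 0.001·32.3903 = 0.03239

0.03239


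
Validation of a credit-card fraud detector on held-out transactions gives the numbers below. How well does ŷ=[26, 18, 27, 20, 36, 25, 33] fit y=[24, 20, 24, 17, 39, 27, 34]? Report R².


ȳ = 26.4286
SS_res = Σ(y-ŷ)² = 40
SS_tot = Σ(y-ȳ)² = 357.71
R² = 1 - SS_res/SS_tot = 1 - 0.1118 = 0.8882

0.8882


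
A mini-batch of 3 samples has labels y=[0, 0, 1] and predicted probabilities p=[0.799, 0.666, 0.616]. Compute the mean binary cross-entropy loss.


L[0] = -ln(1-0.799) = -ln(0.201) = 1.6045
L[1] = -ln(1-0.666) = -ln(0.334) = 1.0966
L[2] = -ln(0.616) = 0.4845
mean = (1.6045 + 1.0966 + 0.4845)/3 = 1.0619

1.0619


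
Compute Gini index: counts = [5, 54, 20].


Probabilities: [5/79, 54/79, 20/79] ≈ [0.0633, 0.6835, 0.2532]
Σpᵢ² = (25 + 2916 + 400)/79² = 3341/6241
Gini = 1 - Σpᵢ² = 1 - 3341/6241 = 0.4647

0.4647


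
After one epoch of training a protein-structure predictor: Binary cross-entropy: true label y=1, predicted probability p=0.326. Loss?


BCE = -[y·ln(p) + (1-y)·ln(1-p)]
= -1·ln(0.326) - 0
= -ln(0.326) = 1.1209

1.1209


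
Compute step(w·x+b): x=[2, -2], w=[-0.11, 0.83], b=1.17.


z = (2)·(-0.11) + (-2)·(0.83) + 1.17
  = -0.71
step(z) = 0 (z<0)

0


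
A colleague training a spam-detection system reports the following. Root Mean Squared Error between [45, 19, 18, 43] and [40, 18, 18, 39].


MSE = 42/4 = 10.5
RMSE = √(42/4) = 3.2404

3.2404


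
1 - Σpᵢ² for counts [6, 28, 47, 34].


Probabilities: [6/115, 28/115, 47/115, 34/115] ≈ [0.0522, 0.2435, 0.4087, 0.2957]
Σpᵢ² = (36 + 784 + 2209 + 1156)/115² = 4185/13225
Gini = 1 - Σpᵢ² = 1 - 4185/13225 = 0.6836

0.6836


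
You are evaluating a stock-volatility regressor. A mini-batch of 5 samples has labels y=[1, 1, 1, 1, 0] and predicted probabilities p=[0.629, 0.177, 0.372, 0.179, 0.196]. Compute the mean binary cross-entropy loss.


L[0] = -ln(0.629) = 0.4636
L[1] = -ln(0.177) = 1.7316
L[2] = -ln(0.372) = 0.9889
L[3] = -ln(0.179) = 1.7204
L[4] = -ln(1-0.196) = -ln(0.804) = 0.2182
mean = (0.4636 + 1.7316 + 0.9889 + 1.7204 + 0.2182)/5 = 1.0245

1.0245


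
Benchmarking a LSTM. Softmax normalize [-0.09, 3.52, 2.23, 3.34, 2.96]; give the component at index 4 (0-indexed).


Exponentials: e^-0.09=0.9139, e^3.52=33.7844, e^2.23=9.2999, e^3.34=28.2191, e^2.96=19.298
Sum = 91.5153
Softmax = [0.01, 0.3692, 0.1016, 0.3084, 0.2109]
p[4] = 19.298/91.5153 = 0.2109

0.2109


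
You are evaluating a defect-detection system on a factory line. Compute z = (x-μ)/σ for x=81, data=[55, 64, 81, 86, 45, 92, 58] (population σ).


μ = 68.7143, σ = 16.3857
z = (81 - 68.7143)/16.3857 = 0.7498

0.7498


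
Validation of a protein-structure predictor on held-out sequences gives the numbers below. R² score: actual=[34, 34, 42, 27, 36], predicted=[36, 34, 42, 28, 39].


ȳ = 34.6
SS_res = Σ(y-ŷ)² = 14
SS_tot = Σ(y-ȳ)² = 115.2
R² = 1 - SS_res/SS_tot = 1 - 0.1215 = 0.8785

0.8785


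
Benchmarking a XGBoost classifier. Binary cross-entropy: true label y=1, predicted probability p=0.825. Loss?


BCE = -[y·ln(p) + (1-y)·ln(1-p)]
= -1·ln(0.825) - 0
= -ln(0.825) = 0.1924

0.1924


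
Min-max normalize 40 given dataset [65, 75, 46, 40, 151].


min=40, max=151
(40-40)/(151-40) = 0/111 = 0.0

0.0


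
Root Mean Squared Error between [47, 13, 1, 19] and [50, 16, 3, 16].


MSE = 31/4 = 7.75
RMSE = √(31/4) = 2.7839

2.7839


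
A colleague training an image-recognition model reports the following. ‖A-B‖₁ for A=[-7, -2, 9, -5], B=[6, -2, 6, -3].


d = |-7-6| + |-2+ 2| + |9-6| + |-5+ 3|
  = 13 + 0 + 3 + 2
  = 18

18


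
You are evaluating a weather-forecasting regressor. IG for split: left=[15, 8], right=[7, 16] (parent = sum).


Parent = [22, 24], H_parent = 0.9986
H_left = 0.9321 (n=23), H_right = 0.8865 (n=23)
H_children = (23/46)·0.9321 + (23/46)·0.8865 = 0.9093
IG = 0.9986 - 0.9093 = 0.0893

0.0893


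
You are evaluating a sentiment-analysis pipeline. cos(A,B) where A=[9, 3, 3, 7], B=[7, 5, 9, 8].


A·B = 9·7 + 3·5 + 3·9 + 7·8 = 161
‖A‖ = √148 = 12.1655, ‖B‖ = √219 = 14.7986
cos = 161/(√148·√219) = 161/√32412 = 0.8943

0.8943


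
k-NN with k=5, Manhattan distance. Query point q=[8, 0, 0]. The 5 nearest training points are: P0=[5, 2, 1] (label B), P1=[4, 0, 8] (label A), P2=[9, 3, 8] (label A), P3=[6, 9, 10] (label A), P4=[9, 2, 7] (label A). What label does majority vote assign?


d(q,P0) = 6  (label B)
d(q,P1) = 12  (label A)
d(q,P2) = 12  (label A)
d(q,P3) = 21  (label A)
d(q,P4) = 10  (label A)
Votes: A=4, B=1
Majority → A

A


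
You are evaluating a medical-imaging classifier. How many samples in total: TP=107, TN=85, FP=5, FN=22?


Total = TP + TN + FP + FN
= 107 + 85 + 5 + 22
= 219
(Predicted positive: 112, predicted negative: 107)

219


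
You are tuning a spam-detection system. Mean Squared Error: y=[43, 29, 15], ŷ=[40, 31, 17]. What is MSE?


Squared errors: (43-40)²=9, (29-31)²=4, (15-17)²=4
Sum = 17
MSE = 17/3 = 17/3

17/3


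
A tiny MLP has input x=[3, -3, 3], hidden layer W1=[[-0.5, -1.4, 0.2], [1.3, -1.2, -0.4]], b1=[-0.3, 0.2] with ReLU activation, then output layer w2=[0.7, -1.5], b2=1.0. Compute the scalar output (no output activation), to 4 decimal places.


z1[0] = (-0.5)·(3) + (-1.4)·(-3) + (0.2)·(3) - 0.3 = 3.0
z1[1] = (1.3)·(3) + (-1.2)·(-3) + (-0.4)·(3) + 0.2 = 6.5
h = ReLU(z1) = [3.0, 6.5]
output = (0.7)·(3.0) + (-1.5)·(6.5) + 1.0 = -6.65

-6.65


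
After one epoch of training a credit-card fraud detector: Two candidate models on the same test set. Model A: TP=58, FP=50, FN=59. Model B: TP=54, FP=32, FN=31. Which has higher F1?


Model A: P=58/108=0.537, R=58/117=0.4957, F1=2PR/(P+R)=2TP/(2TP+FP+FN)=116/225=0.5156
Model B: P=54/86=0.6279, R=54/85=0.6353, F1=2PR/(P+R)=2TP/(2TP+FP+FN)=108/171=0.6316
0.5156 < 0.6316 → Model B

Model B


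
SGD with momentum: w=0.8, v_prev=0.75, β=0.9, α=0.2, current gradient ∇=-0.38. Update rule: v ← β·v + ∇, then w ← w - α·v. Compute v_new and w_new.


v_new = 0.9·0.75 - 0.38 = 0.675 - 0.38 = 0.295
w_new = 0.8 - 0.2·0.295 = 0.8 - 0.059 = 0.741

v_new=0.295, w_new=0.741


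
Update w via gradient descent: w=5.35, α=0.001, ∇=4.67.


w_new = w - α·∇
= 5.35 - 0.001·4.67
= 5.35 - 0.00467
= 5.34533

5.34533


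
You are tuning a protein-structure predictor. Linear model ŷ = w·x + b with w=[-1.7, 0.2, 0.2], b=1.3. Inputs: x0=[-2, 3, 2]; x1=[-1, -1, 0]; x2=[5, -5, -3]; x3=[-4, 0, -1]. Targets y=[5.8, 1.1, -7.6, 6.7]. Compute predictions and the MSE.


ŷ0 = (-1.7)·(-2) + (0.2)·(3) + (0.2)·(2) + 1.3 = 5.7
ŷ1 = (-1.7)·(-1) + (0.2)·(-1) + (0.2)·(0) + 1.3 = 2.8
ŷ2 = (-1.7)·(5) + (0.2)·(-5) + (0.2)·(-3) + 1.3 = -8.8
ŷ3 = (-1.7)·(-4) + (0.2)·(0) + (0.2)·(-1) + 1.3 = 7.9
errors² = [0.01, 2.89, 1.44, 1.44]
MSE = 5.7800/4 = 1.445

1.445


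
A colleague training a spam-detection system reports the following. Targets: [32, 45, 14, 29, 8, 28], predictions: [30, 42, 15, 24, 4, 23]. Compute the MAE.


Absolute errors: |32-30|=2, |45-42|=3, |14-15|=1, |29-24|=5, |8-4|=4, |28-23|=5
Sum = 20
MAE = 20/6 = 10/3

10/3


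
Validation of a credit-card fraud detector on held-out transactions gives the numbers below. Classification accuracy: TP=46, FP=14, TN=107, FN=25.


Accuracy = (TP+TN)/(TP+TN+FP+FN)
= (46+107)/(192)
= 153/192 = 79.69%

79.69%


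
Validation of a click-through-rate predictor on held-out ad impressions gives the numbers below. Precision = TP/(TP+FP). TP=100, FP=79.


Precision = TP/(TP+FP)
= 100/(100+79)
= 100/179 = 55.87%

55.87%


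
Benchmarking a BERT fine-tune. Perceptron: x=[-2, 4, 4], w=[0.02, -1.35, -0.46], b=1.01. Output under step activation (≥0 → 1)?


z = (-2)·(0.02) + (4)·(-1.35) + (4)·(-0.46) + 1.01
  = -6.27
step(z) = 0 (z<0)

0


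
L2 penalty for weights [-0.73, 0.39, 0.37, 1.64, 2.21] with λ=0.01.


‖w‖₂² = (-0.73)² + (0.39)² + (0.37)² + (1.64)² + (2.21)²
     = 0.5329 + 0.1521 + 0.1369 + 2.6896 + 4.8841
     = 8.3956
λ·‖w‖₂² = 0.01·8.3956 = 0.083956

0.083956


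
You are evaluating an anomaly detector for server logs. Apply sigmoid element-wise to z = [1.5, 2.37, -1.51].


σ(1.5) = 1/(1+e^-1.5) = 0.8176
σ(2.37) = 1/(1+e^-2.37) = 0.9145
σ(-1.51) = 1/(1+e^1.51) = 0.1809
result = [0.8176, 0.9145, 0.1809]

[0.8176, 0.9145, 0.1809]


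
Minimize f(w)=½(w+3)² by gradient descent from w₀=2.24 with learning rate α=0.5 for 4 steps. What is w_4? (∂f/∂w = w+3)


step 1: grad = 2.24+3 = 5.24; w = 2.24 - 0.5·(5.24) = -0.38
step 2: grad = -0.38+3 = 2.62; w = -0.38 - 0.5·(2.62) = -1.69
step 3: grad = -1.69+3 = 1.31; w = -1.69 - 0.5·(1.31) = -2.345
step 4: grad = -2.345+3 = 0.655; w = -2.345 - 0.5·(0.655) = -2.6725

-2.6725


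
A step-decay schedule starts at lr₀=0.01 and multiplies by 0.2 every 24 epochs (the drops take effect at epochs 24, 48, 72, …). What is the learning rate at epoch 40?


n_drops = ⌊40/24⌋ = 1
lr = 0.01·0.2^1 = 0.01·0.2 = 0.002

0.002


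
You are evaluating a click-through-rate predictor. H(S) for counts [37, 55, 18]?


Probabilities: [37/110, 55/110, 18/110] ≈ [0.3364, 0.5, 0.1636]
H = -((37/110)·log₂(37/110) + (55/110)·log₂(55/110) + (18/110)·log₂(18/110))
  = 1.4561 bits

1.4561 bits


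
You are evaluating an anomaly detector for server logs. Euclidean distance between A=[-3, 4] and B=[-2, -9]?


d = √((-3+ 2)² + (4+ 9)²)
  = √(1 + 169)
  = √170 = 13.0384

13.0384


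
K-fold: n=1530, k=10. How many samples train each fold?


Fold size = 1530/10 = 153
Training per fold = 1530 - 153 = 1377

1377


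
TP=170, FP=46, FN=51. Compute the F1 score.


Precision = 170/216 = 0.787
Recall = 170/221 = 0.7692
F1 = 2·P·R/(P+R) = 2·TP/(2·TP+FP+FN) = 340/(340+46+51) = 340/437 = 0.778

0.778


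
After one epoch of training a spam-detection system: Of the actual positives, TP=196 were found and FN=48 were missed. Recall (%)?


Recall = TP/(TP+FN)
= 196/(196+48)
= 196/244 = 80.33%

80.33%


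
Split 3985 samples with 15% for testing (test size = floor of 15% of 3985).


Test = ⌊3985·15/100⌋ = 597
Train = 3985 - 597 = 3388

Train: 3388, Test: 597


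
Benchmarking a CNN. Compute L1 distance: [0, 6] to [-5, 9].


d = |0+ 5| + |6-9|
  = 5 + 3
  = 8

8


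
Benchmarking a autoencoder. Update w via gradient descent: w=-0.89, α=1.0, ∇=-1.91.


w_new = w - α·∇
= -0.89 - 1.0·-1.91
= -0.89 + 1.91
= 1.02

1.02


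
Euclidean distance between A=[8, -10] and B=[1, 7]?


d = √((8-1)² + (-10-7)²)
  = √(49 + 289)
  = √338 = 18.3848

18.3848


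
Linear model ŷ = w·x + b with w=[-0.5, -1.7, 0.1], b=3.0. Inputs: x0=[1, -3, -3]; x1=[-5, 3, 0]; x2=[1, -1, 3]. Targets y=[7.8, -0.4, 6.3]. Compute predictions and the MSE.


ŷ0 = (-0.5)·(1) + (-1.7)·(-3) + (0.1)·(-3) + 3.0 = 7.3
ŷ1 = (-0.5)·(-5) + (-1.7)·(3) + (0.1)·(0) + 3.0 = 0.4
ŷ2 = (-0.5)·(1) + (-1.7)·(-1) + (0.1)·(3) + 3.0 = 4.5
errors² = [0.25, 0.64, 3.24]
MSE = 4.1300/3 = 1.3767

1.3767


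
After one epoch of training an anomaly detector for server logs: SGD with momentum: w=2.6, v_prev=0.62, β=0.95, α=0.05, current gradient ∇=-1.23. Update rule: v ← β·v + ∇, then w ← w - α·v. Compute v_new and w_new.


v_new = 0.95·0.62 - 1.23 = 0.589 - 1.23 = -0.641
w_new = 2.6 - 0.05·-0.641 = 2.6 + 0.03205 = 2.63205

v_new=-0.641, w_new=2.63205


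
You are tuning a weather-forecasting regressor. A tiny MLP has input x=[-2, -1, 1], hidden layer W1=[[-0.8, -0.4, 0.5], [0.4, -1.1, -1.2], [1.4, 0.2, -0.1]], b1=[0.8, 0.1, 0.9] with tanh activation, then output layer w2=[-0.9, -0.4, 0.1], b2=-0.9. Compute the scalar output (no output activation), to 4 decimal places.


z1[0] = (-0.8)·(-2) + (-0.4)·(-1) + (0.5)·(1) + 0.8 = 3.3
z1[1] = (0.4)·(-2) + (-1.1)·(-1) + (-1.2)·(1) + 0.1 = -0.8
z1[2] = (1.4)·(-2) + (0.2)·(-1) + (-0.1)·(1) + 0.9 = -2.2
h = tanh(z1) = [0.9973, -0.664, -0.9757]
output = (-0.9)·(0.9973) + (-0.4)·(-0.664) + (0.1)·(-0.9757) - 0.9 = -1.6295

-1.6295


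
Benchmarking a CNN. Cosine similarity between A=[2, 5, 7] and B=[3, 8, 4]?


A·B = 2·3 + 5·8 + 7·4 = 74
‖A‖ = √78 = 8.8318, ‖B‖ = √89 = 9.434
cos = 74/(√78·√89) = 74/√6942 = 0.8882

0.8882


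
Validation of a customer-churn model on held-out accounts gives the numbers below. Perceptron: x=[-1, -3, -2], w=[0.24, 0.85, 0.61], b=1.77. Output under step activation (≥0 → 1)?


z = (-1)·(0.24) + (-3)·(0.85) + (-2)·(0.61) + 1.77
  = -2.24
step(z) = 0 (z<0)

0


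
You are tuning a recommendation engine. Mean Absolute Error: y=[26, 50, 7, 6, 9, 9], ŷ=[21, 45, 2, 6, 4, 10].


Absolute errors: |26-21|=5, |50-45|=5, |7-2|=5, |6-6|=0, |9-4|=5, |9-10|=1
Sum = 21
MAE = 21/6 = 7/2

7/2


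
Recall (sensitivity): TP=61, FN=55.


Recall = TP/(TP+FN)
= 61/(61+55)
= 61/116 = 52.59%

52.59%


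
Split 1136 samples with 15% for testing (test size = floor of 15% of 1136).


Test = ⌊1136·15/100⌋ = 170
Train = 1136 - 170 = 966

Train: 966, Test: 170


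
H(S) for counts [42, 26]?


Probabilities: [42/68, 26/68] ≈ [0.6176, 0.3824]
H = -((42/68)·log₂(42/68) + (26/68)·log₂(26/68))
  = 0.9597 bits

0.9597 bits


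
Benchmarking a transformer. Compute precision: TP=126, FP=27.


Precision = TP/(TP+FP)
= 126/(126+27)
= 126/153 = 82.35%

82.35%


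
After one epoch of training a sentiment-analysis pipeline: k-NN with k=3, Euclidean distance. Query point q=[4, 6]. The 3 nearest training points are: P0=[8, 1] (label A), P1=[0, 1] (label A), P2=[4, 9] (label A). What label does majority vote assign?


d(q,P0) = 6.4031  (label A)
d(q,P1) = 6.4031  (label A)
d(q,P2) = 3.0  (label A)
Votes: A=3, B=0
Majority → A

A


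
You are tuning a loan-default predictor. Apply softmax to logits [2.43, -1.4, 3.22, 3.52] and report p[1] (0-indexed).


Exponentials: e^2.43=11.3589, e^-1.4=0.2466, e^3.22=25.0281, e^3.52=33.7844
Sum = 70.418
Softmax = [0.1613, 0.0035, 0.3554, 0.4798]
p[1] = 0.2466/70.418 = 0.0035

0.0035


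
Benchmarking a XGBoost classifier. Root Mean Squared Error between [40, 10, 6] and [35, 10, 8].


MSE = 29/3 = 9.6667
RMSE = √(29/3) = 3.1091

3.1091


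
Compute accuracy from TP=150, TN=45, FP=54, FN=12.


Accuracy = (TP+TN)/(TP+TN+FP+FN)
= (150+45)/(261)
= 195/261 = 74.71%

74.71%


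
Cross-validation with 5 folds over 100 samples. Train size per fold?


Fold size = 100/5 = 20
Training per fold = 100 - 20 = 80

80


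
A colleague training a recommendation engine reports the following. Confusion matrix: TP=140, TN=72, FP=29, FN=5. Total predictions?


Total = TP + TN + FP + FN
= 140 + 72 + 29 + 5
= 246
(Predicted positive: 169, predicted negative: 77)

246


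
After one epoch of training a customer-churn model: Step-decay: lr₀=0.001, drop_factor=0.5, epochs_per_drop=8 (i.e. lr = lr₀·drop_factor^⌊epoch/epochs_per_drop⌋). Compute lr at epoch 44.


n_drops = ⌊44/8⌋ = 5
lr = 0.001·0.5^5 = 0.001·0.03125 = 0.00003125

0.00003125


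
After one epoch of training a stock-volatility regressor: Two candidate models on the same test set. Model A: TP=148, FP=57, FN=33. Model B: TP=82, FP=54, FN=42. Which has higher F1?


Model A: P=148/205=0.722, R=148/181=0.8177, F1=2PR/(P+R)=2TP/(2TP+FP+FN)=296/386=0.7668
Model B: P=82/136=0.6029, R=82/124=0.6613, F1=2PR/(P+R)=2TP/(2TP+FP+FN)=164/260=0.6308
0.7668 > 0.6308 → Model A

Model A


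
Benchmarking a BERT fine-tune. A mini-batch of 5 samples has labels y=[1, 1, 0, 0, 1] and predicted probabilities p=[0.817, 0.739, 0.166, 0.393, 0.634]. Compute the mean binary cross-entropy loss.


L[0] = -ln(0.817) = 0.2021
L[1] = -ln(0.739) = 0.3025
L[2] = -ln(1-0.166) = -ln(0.834) = 0.1815
L[3] = -ln(1-0.393) = -ln(0.607) = 0.4992
L[4] = -ln(0.634) = 0.4557
mean = (0.2021 + 0.3025 + 0.1815 + 0.4992 + 0.4557)/5 = 0.3282

0.3282


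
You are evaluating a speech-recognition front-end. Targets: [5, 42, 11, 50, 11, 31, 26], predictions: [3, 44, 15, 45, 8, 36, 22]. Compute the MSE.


Squared errors: (5-3)²=4, (42-44)²=4, (11-15)²=16, (50-45)²=25, (11-8)²=9, (31-36)²=25, (26-22)²=16
Sum = 99
MSE = 99/7 = 99/7

99/7


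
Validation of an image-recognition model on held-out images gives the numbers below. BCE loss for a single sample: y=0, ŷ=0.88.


BCE = -[y·ln(p) + (1-y)·ln(1-p)]
= -0 - 1·ln(1-0.88)
= -ln(0.12) = 2.1203

2.1203


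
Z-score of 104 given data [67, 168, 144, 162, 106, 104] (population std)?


μ = 125.1667, σ = 35.9278
z = (104 - 125.1667)/35.9278 = -0.5891

-0.5891


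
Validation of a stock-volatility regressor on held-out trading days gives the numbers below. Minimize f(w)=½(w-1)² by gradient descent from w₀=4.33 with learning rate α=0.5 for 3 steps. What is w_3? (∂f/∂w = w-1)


step 1: grad = 4.33-1 = 3.33; w = 4.33 - 0.5·(3.33) = 2.665
step 2: grad = 2.665-1 = 1.665; w = 2.665 - 0.5·(1.665) = 1.8325
step 3: grad = 1.8325-1 = 0.8325; w = 1.8325 - 0.5·(0.8325) = 1.41625

1.41625


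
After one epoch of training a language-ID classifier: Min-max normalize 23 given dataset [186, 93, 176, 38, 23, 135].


min=23, max=186
(23-23)/(186-23) = 0/163 = 0.0

0.0


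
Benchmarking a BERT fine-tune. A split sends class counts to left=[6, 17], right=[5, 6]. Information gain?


Parent = [11, 23], H_parent = 0.9082
H_left = 0.8281 (n=23), H_right = 0.994 (n=11)
H_children = (23/34)·0.8281 + (11/34)·0.994 = 0.8818
IG = 0.9082 - 0.8818 = 0.0264

0.0264


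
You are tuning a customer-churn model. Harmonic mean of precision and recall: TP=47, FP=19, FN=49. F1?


Precision = 47/66 = 0.7121
Recall = 47/96 = 0.4896
F1 = 2·P·R/(P+R) = 2·TP/(2·TP+FP+FN) = 94/(94+19+49) = 94/162 = 0.5802

0.5802


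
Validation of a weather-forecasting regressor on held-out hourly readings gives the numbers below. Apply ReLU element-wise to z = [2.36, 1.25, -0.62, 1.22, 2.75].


ReLU(2.36) = max(0, 2.36) = 2.36
ReLU(1.25) = max(0, 1.25) = 1.25
ReLU(-0.62) = max(0, -0.62) = 0.0
ReLU(1.22) = max(0, 1.22) = 1.22
ReLU(2.75) = max(0, 2.75) = 2.75
result = [2.36, 1.25, 0.0, 1.22, 2.75]

[2.36, 1.25, 0.0, 1.22, 2.75]


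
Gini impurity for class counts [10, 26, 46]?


Probabilities: [10/82, 26/82, 46/82] ≈ [0.122, 0.3171, 0.561]
Σpᵢ² = (100 + 676 + 2116)/82² = 2892/6724
Gini = 1 - Σpᵢ² = 1 - 2892/6724 = 0.5699

0.5699


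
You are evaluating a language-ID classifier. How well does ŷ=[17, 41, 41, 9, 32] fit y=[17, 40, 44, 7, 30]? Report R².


ȳ = 27.6
SS_res = Σ(y-ŷ)² = 18
SS_tot = Σ(y-ȳ)² = 965.2
R² = 1 - SS_res/SS_tot = 1 - 0.0186 = 0.9814

0.9814


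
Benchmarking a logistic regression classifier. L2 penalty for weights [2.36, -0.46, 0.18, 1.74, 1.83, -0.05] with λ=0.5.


‖w‖₂² = (2.36)² + (-0.46)² + (0.18)² + (1.74)² + (1.83)² + (-0.05)²
     = 5.5696 + 0.2116 + 0.0324 + 3.0276 + 3.3489 + 0.0025
     = 12.1926
λ·‖w‖₂² = 0.5·12.1926 = 6.0963

6.0963


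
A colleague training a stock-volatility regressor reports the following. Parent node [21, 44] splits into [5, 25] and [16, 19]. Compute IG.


Parent = [21, 44], H_parent = 0.9077
H_left = 0.65 (n=30), H_right = 0.9947 (n=35)
H_children = (30/65)·0.65 + (35/65)·0.9947 = 0.8356
IG = 0.9077 - 0.8356 = 0.0721

0.0721


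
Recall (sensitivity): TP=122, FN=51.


Recall = TP/(TP+FN)
= 122/(122+51)
= 122/173 = 70.52%

70.52%


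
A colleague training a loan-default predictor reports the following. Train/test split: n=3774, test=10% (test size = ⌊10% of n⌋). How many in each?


Test = ⌊3774·10/100⌋ = 377
Train = 3774 - 377 = 3397

Train: 3397, Test: 377


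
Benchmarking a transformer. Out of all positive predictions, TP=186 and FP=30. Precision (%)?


Precision = TP/(TP+FP)
= 186/(186+30)
= 186/216 = 86.11%

86.11%


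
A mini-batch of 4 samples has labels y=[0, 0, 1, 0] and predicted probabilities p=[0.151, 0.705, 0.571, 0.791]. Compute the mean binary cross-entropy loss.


L[0] = -ln(1-0.151) = -ln(0.849) = 0.1637
L[1] = -ln(1-0.705) = -ln(0.295) = 1.2208
L[2] = -ln(0.571) = 0.5604
L[3] = -ln(1-0.791) = -ln(0.209) = 1.5654
mean = (0.1637 + 1.2208 + 0.5604 + 1.5654)/4 = 0.8776

0.8776


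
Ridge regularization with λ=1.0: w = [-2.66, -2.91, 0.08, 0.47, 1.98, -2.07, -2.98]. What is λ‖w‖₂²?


‖w‖₂² = (-2.66)² + (-2.91)² + (0.08)² + (0.47)² + (1.98)² + (-2.07)² + (-2.98)²
     = 7.0756 + 8.4681 + 0.0064 + 0.2209 + 3.9204 + 4.2849 + 8.8804
     = 32.8567
λ·‖w‖₂² = 1.0·32.8567 = 32.8567

32.8567


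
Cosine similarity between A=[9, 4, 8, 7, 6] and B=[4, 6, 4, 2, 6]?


A·B = 9·4 + 4·6 + 8·4 + 7·2 + 6·6 = 142
‖A‖ = √246 = 15.6844, ‖B‖ = √108 = 10.3923
cos = 142/(√246·√108) = 142/√26568 = 0.8712

0.8712


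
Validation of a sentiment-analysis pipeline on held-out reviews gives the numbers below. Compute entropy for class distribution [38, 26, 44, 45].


Probabilities: [38/153, 26/153, 44/153, 45/153] ≈ [0.2484, 0.1699, 0.2876, 0.2941]
H = -((38/153)·log₂(38/153) + (26/153)·log₂(26/153) + (44/153)·log₂(44/153) + (45/153)·log₂(45/153))
  = 1.9699 bits

1.9699 bits


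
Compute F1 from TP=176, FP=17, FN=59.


Precision = 176/193 = 0.9119
Recall = 176/235 = 0.7489
F1 = 2·P·R/(P+R) = 2·TP/(2·TP+FP+FN) = 352/(352+17+59) = 352/428 = 0.8224

0.8224


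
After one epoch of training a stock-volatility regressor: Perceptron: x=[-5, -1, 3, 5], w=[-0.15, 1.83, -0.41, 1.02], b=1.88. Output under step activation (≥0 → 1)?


z = (-5)·(-0.15) + (-1)·(1.83) + (3)·(-0.41) + (5)·(1.02) + 1.88
  = 4.67
step(z) = 1 (z≥0)

1


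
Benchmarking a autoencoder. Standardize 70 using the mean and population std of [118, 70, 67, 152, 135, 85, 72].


μ = 99.8571, σ = 32.1844
z = (70 - 99.8571)/32.1844 = -0.9277

-0.9277


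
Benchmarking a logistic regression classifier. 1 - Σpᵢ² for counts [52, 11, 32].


Probabilities: [52/95, 11/95, 32/95] ≈ [0.5474, 0.1158, 0.3368]
Σpᵢ² = (2704 + 121 + 1024)/95² = 3849/9025
Gini = 1 - Σpᵢ² = 1 - 3849/9025 = 0.5735

0.5735


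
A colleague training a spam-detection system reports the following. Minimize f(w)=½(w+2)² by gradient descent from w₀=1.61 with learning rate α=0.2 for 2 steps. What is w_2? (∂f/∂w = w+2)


step 1: grad = 1.61+2 = 3.61; w = 1.61 - 0.2·(3.61) = 0.888
step 2: grad = 0.888+2 = 2.888; w = 0.888 - 0.2·(2.888) = 0.3104

0.3104


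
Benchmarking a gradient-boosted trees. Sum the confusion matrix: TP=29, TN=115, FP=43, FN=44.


Total = TP + TN + FP + FN
= 29 + 115 + 43 + 44
= 231
(Predicted positive: 72, predicted negative: 159)

231


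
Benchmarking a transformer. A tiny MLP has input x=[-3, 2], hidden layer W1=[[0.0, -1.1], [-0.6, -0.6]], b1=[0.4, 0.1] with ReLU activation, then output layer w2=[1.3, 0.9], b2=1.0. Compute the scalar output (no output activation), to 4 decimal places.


z1[0] = (0.0)·(-3) + (-1.1)·(2) + 0.4 = -1.8
z1[1] = (-0.6)·(-3) + (-0.6)·(2) + 0.1 = 0.7
h = ReLU(z1) = [0.0, 0.7]
output = (1.3)·(0.0) + (0.9)·(0.7) + 1.0 = 1.63

1.63


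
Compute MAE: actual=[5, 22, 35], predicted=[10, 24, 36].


Absolute errors: |5-10|=5, |22-24|=2, |35-36|=1
Sum = 8
MAE = 8/3 = 8/3

8/3


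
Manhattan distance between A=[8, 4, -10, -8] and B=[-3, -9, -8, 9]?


d = |8+ 3| + |4+ 9| + |-10+ 8| + |-8-9|
  = 11 + 13 + 2 + 17
  = 43

43


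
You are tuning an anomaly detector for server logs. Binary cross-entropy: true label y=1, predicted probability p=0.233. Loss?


BCE = -[y·ln(p) + (1-y)·ln(1-p)]
= -1·ln(0.233) - 0
= -ln(0.233) = 1.4567

1.4567


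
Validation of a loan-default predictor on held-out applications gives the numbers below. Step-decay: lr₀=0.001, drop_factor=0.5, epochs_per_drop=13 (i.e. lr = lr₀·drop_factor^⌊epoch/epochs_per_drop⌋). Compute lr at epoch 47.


n_drops = ⌊47/13⌋ = 3
lr = 0.001·0.5^3 = 0.001·0.125 = 0.000125

0.000125


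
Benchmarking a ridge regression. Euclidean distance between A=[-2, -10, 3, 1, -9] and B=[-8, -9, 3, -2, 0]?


d = √((-2+ 8)² + (-10+ 9)² + (3-3)² + (1+ 2)² + (-9-0)²)
  = √(36 + 1 + 0 + 9 + 81)
  = √127 = 11.2694

11.2694


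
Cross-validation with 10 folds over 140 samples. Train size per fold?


Fold size = 140/10 = 14
Training per fold = 140 - 14 = 126

126


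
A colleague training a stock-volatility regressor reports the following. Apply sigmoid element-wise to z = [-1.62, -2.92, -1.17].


σ(-1.62) = 1/(1+e^1.62) = 0.1652
σ(-2.92) = 1/(1+e^2.92) = 0.0512
σ(-1.17) = 1/(1+e^1.17) = 0.2369
result = [0.1652, 0.0512, 0.2369]

[0.1652, 0.0512, 0.2369]


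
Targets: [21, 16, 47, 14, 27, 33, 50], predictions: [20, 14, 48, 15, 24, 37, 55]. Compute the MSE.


Squared errors: (21-20)²=1, (16-14)²=4, (47-48)²=1, (14-15)²=1, (27-24)²=9, (33-37)²=16, (50-55)²=25
Sum = 57
MSE = 57/7 = 57/7

57/7


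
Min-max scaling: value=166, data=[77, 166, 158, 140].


min=77, max=166
(166-77)/(166-77) = 89/89 = 1.0

1.0


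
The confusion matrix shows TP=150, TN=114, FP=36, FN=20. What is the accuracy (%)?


Accuracy = (TP+TN)/(TP+TN+FP+FN)
= (150+114)/(320)
= 264/320 = 82.5%

82.5%


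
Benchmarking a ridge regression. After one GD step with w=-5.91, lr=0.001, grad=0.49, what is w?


w_new = w - α·∇
= -5.91 - 0.001·0.49
= -5.91 - 0.00049
= -5.91049

-5.91049


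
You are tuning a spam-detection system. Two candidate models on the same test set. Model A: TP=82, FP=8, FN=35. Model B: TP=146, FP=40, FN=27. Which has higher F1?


Model A: P=82/90=0.9111, R=82/117=0.7009, F1=2PR/(P+R)=2TP/(2TP+FP+FN)=164/207=0.7923
Model B: P=146/186=0.7849, R=146/173=0.8439, F1=2PR/(P+R)=2TP/(2TP+FP+FN)=292/359=0.8134
0.7923 < 0.8134 → Model B

Model B


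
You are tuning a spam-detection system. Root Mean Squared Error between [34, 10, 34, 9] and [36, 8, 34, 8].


MSE = 9/4 = 2.25
RMSE = √(9/4) = 1.5

1.5


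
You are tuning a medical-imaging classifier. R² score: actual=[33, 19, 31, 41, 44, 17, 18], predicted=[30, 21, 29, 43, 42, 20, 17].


ȳ = 29
SS_res = Σ(y-ŷ)² = 35
SS_tot = Σ(y-ȳ)² = 754
R² = 1 - SS_res/SS_tot = 1 - 0.0464 = 0.9536

0.9536


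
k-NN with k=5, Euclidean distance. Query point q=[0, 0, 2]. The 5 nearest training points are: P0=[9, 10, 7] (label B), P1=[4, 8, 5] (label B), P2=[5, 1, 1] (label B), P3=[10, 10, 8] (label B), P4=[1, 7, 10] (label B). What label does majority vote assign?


d(q,P0) = 14.3527  (label B)
d(q,P1) = 9.434  (label B)
d(q,P2) = 5.1962  (label B)
d(q,P3) = 15.3623  (label B)
d(q,P4) = 10.6771  (label B)
Votes: A=0, B=5
Majority → B

B


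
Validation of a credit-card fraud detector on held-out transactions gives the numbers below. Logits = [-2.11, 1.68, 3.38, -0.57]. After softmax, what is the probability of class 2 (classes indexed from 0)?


Exponentials: e^-2.11=0.1212, e^1.68=5.3656, e^3.38=29.3708, e^-0.57=0.5655
Sum = 35.4231
Softmax = [0.0034, 0.1515, 0.8291, 0.016]
p[2] = 29.3708/35.4231 = 0.8291

0.8291


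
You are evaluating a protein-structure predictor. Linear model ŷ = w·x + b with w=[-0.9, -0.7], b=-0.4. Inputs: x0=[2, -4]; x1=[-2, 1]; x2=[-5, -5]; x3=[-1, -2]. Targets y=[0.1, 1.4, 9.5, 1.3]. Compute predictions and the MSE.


ŷ0 = (-0.9)·(2) + (-0.7)·(-4) - 0.4 = 0.6
ŷ1 = (-0.9)·(-2) + (-0.7)·(1) - 0.4 = 0.7
ŷ2 = (-0.9)·(-5) + (-0.7)·(-5) - 0.4 = 7.6
ŷ3 = (-0.9)·(-1) + (-0.7)·(-2) - 0.4 = 1.9
errors² = [0.25, 0.49, 3.61, 0.36]
MSE = 4.7100/4 = 1.1775

1.1775


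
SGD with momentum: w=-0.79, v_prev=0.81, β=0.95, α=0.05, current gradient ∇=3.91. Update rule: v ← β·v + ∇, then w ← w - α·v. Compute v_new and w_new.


v_new = 0.95·0.81 + 3.91 = 0.7695 + 3.91 = 4.6795
w_new = -0.79 - 0.05·4.6795 = -0.79 - 0.233975 = -1.023975

v_new=4.6795, w_new=-1.023975


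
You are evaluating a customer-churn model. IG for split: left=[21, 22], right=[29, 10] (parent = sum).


Parent = [50, 32], H_parent = 0.965
H_left = 0.9996 (n=43), H_right = 0.8213 (n=39)
H_children = (43/82)·0.9996 + (39/82)·0.8213 = 0.9148
IG = 0.965 - 0.9148 = 0.0502

0.0502


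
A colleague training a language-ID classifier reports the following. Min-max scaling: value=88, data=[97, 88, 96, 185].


min=88, max=185
(88-88)/(185-88) = 0/97 = 0.0

0.0


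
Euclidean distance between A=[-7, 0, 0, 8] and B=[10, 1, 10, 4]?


d = √((-7-10)² + (0-1)² + (0-10)² + (8-4)²)
  = √(289 + 1 + 100 + 16)
  = √406 = 20.1494

20.1494


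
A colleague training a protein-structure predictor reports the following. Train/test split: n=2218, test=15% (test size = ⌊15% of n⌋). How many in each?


Test = ⌊2218·15/100⌋ = 332
Train = 2218 - 332 = 1886

Train: 1886, Test: 332


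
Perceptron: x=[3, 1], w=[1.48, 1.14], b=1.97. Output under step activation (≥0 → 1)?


z = (3)·(1.48) + (1)·(1.14) + 1.97
  = 7.55
step(z) = 1 (z≥0)

1


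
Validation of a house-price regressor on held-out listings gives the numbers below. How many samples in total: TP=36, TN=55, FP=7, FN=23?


Total = TP + TN + FP + FN
= 36 + 55 + 7 + 23
= 121
(Predicted positive: 43, predicted negative: 78)

121


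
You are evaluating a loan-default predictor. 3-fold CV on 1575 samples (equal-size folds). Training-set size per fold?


Fold size = 1575/3 = 525
Training per fold = 1575 - 525 = 1050

1050


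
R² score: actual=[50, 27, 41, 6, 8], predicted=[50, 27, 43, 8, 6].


ȳ = 26.4
SS_res = Σ(y-ŷ)² = 12
SS_tot = Σ(y-ȳ)² = 1525.2
R² = 1 - SS_res/SS_tot = 1 - 0.0079 = 0.9921

0.9921


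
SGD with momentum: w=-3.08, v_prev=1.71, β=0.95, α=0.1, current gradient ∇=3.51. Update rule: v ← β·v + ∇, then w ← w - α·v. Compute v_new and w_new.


v_new = 0.95·1.71 + 3.51 = 1.6245 + 3.51 = 5.1345
w_new = -3.08 - 0.1·5.1345 = -3.08 - 0.51345 = -3.59345

v_new=5.1345, w_new=-3.59345
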